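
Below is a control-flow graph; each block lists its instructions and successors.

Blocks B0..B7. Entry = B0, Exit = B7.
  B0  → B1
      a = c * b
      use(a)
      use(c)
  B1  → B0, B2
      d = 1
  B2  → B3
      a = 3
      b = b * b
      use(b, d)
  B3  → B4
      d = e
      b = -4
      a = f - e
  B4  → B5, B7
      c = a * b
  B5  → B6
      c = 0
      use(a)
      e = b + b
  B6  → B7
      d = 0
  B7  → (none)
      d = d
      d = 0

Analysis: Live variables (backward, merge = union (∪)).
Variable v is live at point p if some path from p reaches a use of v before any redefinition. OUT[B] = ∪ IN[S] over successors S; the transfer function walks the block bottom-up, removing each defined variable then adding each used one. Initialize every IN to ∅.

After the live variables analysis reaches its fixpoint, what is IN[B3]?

Answer: {e, f}

Derivation:
Converged values:
  B0: | IN={b, c, e, f} | OUT={b, c, e, f}
  B1: | IN={b, c, e, f} | OUT={b, c, d, e, f}
  B2: | IN={b, d, e, f} | OUT={e, f}
  B3: | IN={e, f} | OUT={a, b, d}
  B4: | IN={a, b, d} | OUT={a, b, d}
  B5: | IN={a, b} | OUT={}
  B6: | IN={} | OUT={d}
  B7: | IN={d} | OUT={}

Merge at B3: OUT[B3] = IN[B4] = {a, b, d}
Applying B3's transfer function to that OUT value gives IN[B3] (row B3 above).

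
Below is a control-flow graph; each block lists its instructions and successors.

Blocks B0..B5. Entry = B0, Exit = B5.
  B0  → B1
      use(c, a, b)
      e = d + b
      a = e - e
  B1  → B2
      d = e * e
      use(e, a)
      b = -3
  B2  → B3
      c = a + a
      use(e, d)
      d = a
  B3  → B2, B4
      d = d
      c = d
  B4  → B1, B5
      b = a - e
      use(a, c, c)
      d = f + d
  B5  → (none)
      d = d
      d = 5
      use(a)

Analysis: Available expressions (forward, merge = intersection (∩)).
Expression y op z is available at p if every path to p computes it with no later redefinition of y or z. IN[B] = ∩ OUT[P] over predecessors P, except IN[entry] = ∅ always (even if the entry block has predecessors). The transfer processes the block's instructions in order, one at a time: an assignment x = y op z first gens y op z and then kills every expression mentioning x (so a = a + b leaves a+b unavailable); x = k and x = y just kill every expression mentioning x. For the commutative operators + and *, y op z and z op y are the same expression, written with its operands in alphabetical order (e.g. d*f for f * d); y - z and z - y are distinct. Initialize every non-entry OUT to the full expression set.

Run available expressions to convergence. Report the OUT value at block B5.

Fixpoint table:
  B0: | IN={} | OUT={b+d, e-e}
  B1: | IN={e-e} | OUT={e*e, e-e}
  B2: | IN={e*e, e-e} | OUT={a+a, e*e, e-e}
  B3: | IN={a+a, e*e, e-e} | OUT={a+a, e*e, e-e}
  B4: | IN={a+a, e*e, e-e} | OUT={a+a, a-e, e*e, e-e}
  B5: | IN={a+a, a-e, e*e, e-e} | OUT={a+a, a-e, e*e, e-e}

Merge at B5: IN[B5] = OUT[B4] = {a+a, a-e, e*e, e-e}
Applying B5's transfer function to that IN value gives OUT[B5] (row B5 above).

Answer: {a+a, a-e, e*e, e-e}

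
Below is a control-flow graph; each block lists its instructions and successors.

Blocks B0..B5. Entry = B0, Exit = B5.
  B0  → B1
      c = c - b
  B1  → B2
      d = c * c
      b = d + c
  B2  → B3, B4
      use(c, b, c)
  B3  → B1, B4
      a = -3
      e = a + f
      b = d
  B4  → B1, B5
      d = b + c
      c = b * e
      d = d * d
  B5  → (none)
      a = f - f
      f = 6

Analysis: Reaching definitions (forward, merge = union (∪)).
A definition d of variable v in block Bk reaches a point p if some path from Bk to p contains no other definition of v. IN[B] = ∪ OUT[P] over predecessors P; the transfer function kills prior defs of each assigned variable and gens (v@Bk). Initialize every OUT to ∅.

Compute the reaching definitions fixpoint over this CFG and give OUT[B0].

Answer: {c@B0}

Derivation:
Per-block solution:
  B0:   IN={}   OUT={c@B0}
  B1:   IN={a@B3, b@B1, b@B3, c@B0, c@B4, d@B1, d@B4, e@B3}   OUT={a@B3, b@B1, c@B0, c@B4, d@B1, e@B3}
  B2:   IN={a@B3, b@B1, c@B0, c@B4, d@B1, e@B3}   OUT={a@B3, b@B1, c@B0, c@B4, d@B1, e@B3}
  B3:   IN={a@B3, b@B1, c@B0, c@B4, d@B1, e@B3}   OUT={a@B3, b@B3, c@B0, c@B4, d@B1, e@B3}
  B4:   IN={a@B3, b@B1, b@B3, c@B0, c@B4, d@B1, e@B3}   OUT={a@B3, b@B1, b@B3, c@B4, d@B4, e@B3}
  B5:   IN={a@B3, b@B1, b@B3, c@B4, d@B4, e@B3}   OUT={a@B5, b@B1, b@B3, c@B4, d@B4, e@B3, f@B5}

B0 is the boundary node: IN[B0] = {}
Applying B0's transfer function to that IN value gives OUT[B0] (row B0 above).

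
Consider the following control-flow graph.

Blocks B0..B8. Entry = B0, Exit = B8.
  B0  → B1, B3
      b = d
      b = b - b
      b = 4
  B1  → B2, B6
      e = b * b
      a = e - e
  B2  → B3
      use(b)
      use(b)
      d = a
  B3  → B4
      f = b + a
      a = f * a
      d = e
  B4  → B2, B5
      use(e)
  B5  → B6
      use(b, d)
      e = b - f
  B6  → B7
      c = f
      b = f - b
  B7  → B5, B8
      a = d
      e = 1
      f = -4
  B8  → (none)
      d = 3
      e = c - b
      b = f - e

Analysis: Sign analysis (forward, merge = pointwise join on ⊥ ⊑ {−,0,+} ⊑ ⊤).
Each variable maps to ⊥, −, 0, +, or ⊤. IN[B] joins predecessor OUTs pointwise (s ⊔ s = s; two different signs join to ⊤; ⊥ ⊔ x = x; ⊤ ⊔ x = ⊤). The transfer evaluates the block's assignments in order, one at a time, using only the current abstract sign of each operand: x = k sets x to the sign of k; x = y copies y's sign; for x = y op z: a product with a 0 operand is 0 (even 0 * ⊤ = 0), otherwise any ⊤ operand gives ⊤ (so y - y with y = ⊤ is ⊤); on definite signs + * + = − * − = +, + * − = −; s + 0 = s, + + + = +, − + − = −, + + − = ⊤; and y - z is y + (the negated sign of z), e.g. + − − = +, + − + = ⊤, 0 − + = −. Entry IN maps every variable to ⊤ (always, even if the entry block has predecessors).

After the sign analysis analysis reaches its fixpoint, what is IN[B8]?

Answer: {a: ⊤, b: ⊤, c: ⊤, d: ⊤, e: +, f: -}

Trace:
Per-block solution:
  B0:   IN=(all ⊤)   OUT={b:+; rest ⊤}
  B1:   IN={b:+; rest ⊤}   OUT={b:+, e:+; rest ⊤}
  B2:   IN={b:+; rest ⊤}   OUT={b:+; rest ⊤}
  B3:   IN={b:+; rest ⊤}   OUT={b:+; rest ⊤}
  B4:   IN={b:+; rest ⊤}   OUT={b:+; rest ⊤}
  B5:   IN=(all ⊤)   OUT=(all ⊤)
  B6:   IN=(all ⊤)   OUT=(all ⊤)
  B7:   IN=(all ⊤)   OUT={e:+, f:-; rest ⊤}
  B8:   IN={e:+, f:-; rest ⊤}   OUT={d:+, f:-; rest ⊤}

Merge at B8: IN[B8] = OUT[B7] = {a: ⊤, b: ⊤, c: ⊤, d: ⊤, e: +, f: -}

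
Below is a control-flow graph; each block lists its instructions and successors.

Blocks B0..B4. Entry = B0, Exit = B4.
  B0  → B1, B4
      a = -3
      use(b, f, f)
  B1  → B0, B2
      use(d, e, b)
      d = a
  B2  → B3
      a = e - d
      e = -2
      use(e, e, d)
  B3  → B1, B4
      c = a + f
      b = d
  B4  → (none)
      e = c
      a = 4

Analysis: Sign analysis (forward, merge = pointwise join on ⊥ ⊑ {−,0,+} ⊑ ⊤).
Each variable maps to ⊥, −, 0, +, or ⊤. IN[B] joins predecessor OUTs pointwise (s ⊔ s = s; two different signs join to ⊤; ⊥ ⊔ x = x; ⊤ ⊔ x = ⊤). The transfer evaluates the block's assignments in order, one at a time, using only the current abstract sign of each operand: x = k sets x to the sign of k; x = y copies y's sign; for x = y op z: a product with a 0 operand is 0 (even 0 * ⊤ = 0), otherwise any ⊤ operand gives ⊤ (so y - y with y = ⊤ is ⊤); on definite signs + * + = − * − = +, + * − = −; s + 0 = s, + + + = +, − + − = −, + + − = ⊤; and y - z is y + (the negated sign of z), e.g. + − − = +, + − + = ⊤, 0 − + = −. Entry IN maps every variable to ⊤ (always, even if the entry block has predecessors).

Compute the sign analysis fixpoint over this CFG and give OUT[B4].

Answer: {a: +, b: ⊤, c: ⊤, d: ⊤, e: ⊤, f: ⊤}

Trace:
Converged values:
  B0:   IN=(all ⊤)   OUT={a:-; rest ⊤}
  B1:   IN=(all ⊤)   OUT=(all ⊤)
  B2:   IN=(all ⊤)   OUT={e:-; rest ⊤}
  B3:   IN={e:-; rest ⊤}   OUT={e:-; rest ⊤}
  B4:   IN=(all ⊤)   OUT={a:+; rest ⊤}

Merge at B4: IN[B4] = OUT[B0] ⊔ OUT[B3] = {a: ⊤, b: ⊤, c: ⊤, d: ⊤, e: ⊤, f: ⊤}
Applying B4's transfer function to that IN value gives OUT[B4] (row B4 above).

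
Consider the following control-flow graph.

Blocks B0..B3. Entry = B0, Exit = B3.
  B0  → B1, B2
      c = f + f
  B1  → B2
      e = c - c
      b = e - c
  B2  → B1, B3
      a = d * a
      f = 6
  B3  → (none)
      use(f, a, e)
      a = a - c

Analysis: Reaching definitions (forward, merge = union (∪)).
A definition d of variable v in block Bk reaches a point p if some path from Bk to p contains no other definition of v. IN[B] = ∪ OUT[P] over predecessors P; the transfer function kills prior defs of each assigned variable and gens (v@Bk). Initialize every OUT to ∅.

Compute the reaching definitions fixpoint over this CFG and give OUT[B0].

Converged values:
  B0: | IN={} | OUT={c@B0}
  B1: | IN={a@B2, b@B1, c@B0, e@B1, f@B2} | OUT={a@B2, b@B1, c@B0, e@B1, f@B2}
  B2: | IN={a@B2, b@B1, c@B0, e@B1, f@B2} | OUT={a@B2, b@B1, c@B0, e@B1, f@B2}
  B3: | IN={a@B2, b@B1, c@B0, e@B1, f@B2} | OUT={a@B3, b@B1, c@B0, e@B1, f@B2}

B0 is the boundary node: IN[B0] = {}
Applying B0's transfer function to that IN value gives OUT[B0] (row B0 above).

Answer: {c@B0}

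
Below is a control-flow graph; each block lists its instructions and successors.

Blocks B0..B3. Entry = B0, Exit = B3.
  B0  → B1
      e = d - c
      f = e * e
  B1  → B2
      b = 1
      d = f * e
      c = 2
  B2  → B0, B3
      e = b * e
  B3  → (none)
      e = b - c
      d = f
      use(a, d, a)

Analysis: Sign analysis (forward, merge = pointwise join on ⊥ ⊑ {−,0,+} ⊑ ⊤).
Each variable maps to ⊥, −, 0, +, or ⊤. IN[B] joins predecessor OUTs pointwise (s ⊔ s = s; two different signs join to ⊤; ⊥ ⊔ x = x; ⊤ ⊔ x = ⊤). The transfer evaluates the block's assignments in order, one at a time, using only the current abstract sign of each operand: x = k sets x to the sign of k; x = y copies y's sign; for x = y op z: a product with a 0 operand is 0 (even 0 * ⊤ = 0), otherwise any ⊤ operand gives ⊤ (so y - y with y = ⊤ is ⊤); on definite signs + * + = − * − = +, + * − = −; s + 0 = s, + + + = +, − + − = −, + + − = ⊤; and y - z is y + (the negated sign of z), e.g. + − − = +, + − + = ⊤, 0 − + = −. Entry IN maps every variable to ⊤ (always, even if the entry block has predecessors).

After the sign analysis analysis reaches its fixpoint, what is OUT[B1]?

Answer: {a: ⊤, b: +, c: +, d: ⊤, e: ⊤, f: ⊤}

Working:
Converged values:
  B0:   IN=(all ⊤)   OUT=(all ⊤)
  B1:   IN=(all ⊤)   OUT={b:+, c:+; rest ⊤}
  B2:   IN={b:+, c:+; rest ⊤}   OUT={b:+, c:+; rest ⊤}
  B3:   IN={b:+, c:+; rest ⊤}   OUT={b:+, c:+; rest ⊤}

Merge at B1: IN[B1] = OUT[B0] = {a: ⊤, b: ⊤, c: ⊤, d: ⊤, e: ⊤, f: ⊤}
Applying B1's transfer function to that IN value gives OUT[B1] (row B1 above).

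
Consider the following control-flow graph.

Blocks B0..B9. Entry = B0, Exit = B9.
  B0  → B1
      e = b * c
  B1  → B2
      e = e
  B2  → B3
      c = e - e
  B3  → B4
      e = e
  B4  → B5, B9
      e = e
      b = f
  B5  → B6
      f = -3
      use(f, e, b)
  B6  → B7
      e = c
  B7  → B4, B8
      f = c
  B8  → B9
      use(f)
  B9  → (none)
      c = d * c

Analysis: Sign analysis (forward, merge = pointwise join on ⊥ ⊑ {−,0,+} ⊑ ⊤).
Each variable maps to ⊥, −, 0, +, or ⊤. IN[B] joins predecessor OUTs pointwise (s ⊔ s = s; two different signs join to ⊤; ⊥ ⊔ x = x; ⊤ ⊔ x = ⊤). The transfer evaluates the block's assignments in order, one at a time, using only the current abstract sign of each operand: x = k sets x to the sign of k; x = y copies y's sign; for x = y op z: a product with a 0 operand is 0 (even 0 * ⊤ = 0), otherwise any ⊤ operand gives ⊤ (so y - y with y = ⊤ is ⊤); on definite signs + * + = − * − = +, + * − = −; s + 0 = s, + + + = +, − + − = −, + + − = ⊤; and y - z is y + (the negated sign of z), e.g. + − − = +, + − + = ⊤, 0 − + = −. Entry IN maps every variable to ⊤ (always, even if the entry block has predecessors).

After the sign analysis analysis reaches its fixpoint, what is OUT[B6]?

Answer: {a: ⊤, b: ⊤, c: ⊤, d: ⊤, e: ⊤, f: -}

Working:
Converged values:
  B0:  IN=(all ⊤)  OUT=(all ⊤)
  B1:  IN=(all ⊤)  OUT=(all ⊤)
  B2:  IN=(all ⊤)  OUT=(all ⊤)
  B3:  IN=(all ⊤)  OUT=(all ⊤)
  B4:  IN=(all ⊤)  OUT=(all ⊤)
  B5:  IN=(all ⊤)  OUT={f:-; rest ⊤}
  B6:  IN={f:-; rest ⊤}  OUT={f:-; rest ⊤}
  B7:  IN={f:-; rest ⊤}  OUT=(all ⊤)
  B8:  IN=(all ⊤)  OUT=(all ⊤)
  B9:  IN=(all ⊤)  OUT=(all ⊤)

Merge at B6: IN[B6] = OUT[B5] = {a: ⊤, b: ⊤, c: ⊤, d: ⊤, e: ⊤, f: -}
Applying B6's transfer function to that IN value gives OUT[B6] (row B6 above).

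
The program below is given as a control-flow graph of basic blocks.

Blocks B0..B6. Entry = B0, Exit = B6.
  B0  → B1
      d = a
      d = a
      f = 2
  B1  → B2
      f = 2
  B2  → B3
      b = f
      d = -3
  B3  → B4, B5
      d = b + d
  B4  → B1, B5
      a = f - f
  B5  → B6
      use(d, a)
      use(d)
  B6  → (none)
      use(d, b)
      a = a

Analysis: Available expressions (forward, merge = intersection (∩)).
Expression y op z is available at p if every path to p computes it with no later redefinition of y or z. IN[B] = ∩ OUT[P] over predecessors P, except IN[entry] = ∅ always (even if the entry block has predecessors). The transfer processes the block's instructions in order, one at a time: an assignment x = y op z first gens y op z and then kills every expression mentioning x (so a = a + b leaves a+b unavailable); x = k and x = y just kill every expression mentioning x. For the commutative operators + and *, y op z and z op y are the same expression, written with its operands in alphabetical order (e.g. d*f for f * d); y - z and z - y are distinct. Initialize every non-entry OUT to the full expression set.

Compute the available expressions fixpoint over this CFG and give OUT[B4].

Fixpoint table:
  B0:  IN={}  OUT={}
  B1:  IN={}  OUT={}
  B2:  IN={}  OUT={}
  B3:  IN={}  OUT={}
  B4:  IN={}  OUT={f-f}
  B5:  IN={}  OUT={}
  B6:  IN={}  OUT={}

Merge at B4: IN[B4] = OUT[B3] = {}
Applying B4's transfer function to that IN value gives OUT[B4] (row B4 above).

Answer: {f-f}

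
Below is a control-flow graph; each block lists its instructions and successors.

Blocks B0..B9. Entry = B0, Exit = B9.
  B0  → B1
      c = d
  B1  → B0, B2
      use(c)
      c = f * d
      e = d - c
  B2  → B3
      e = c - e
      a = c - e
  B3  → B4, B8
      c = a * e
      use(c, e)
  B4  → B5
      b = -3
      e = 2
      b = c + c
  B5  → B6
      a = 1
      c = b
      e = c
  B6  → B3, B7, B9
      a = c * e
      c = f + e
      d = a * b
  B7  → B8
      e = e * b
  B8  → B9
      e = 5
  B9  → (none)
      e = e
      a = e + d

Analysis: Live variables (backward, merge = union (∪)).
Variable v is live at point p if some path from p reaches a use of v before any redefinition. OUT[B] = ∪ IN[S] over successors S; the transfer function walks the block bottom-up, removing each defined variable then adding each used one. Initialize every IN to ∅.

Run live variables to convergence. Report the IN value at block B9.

Answer: {d, e}

Working:
Fixpoint table:
  B0:   IN={d, f}   OUT={c, d, f}
  B1:   IN={c, d, f}   OUT={c, d, e, f}
  B2:   IN={c, d, e, f}   OUT={a, d, e, f}
  B3:   IN={a, d, e, f}   OUT={c, d, f}
  B4:   IN={c, f}   OUT={b, f}
  B5:   IN={b, f}   OUT={b, c, e, f}
  B6:   IN={b, c, e, f}   OUT={a, b, d, e, f}
  B7:   IN={b, d, e}   OUT={d}
  B8:   IN={d}   OUT={d, e}
  B9:   IN={d, e}   OUT={}

B9 is the boundary node: OUT[B9] = {}
Applying B9's transfer function to that OUT value gives IN[B9] (row B9 above).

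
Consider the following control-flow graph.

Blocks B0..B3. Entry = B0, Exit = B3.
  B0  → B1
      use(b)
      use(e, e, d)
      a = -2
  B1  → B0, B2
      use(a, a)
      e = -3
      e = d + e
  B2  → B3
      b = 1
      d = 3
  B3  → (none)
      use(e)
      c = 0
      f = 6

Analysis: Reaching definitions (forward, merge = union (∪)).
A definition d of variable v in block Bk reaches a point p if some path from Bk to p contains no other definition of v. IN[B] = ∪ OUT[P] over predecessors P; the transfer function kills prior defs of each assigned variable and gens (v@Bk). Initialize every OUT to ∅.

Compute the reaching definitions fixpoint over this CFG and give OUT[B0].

Answer: {a@B0, e@B1}

Derivation:
Fixpoint table:
  B0: | IN={a@B0, e@B1} | OUT={a@B0, e@B1}
  B1: | IN={a@B0, e@B1} | OUT={a@B0, e@B1}
  B2: | IN={a@B0, e@B1} | OUT={a@B0, b@B2, d@B2, e@B1}
  B3: | IN={a@B0, b@B2, d@B2, e@B1} | OUT={a@B0, b@B2, c@B3, d@B2, e@B1, f@B3}

Merge at B0 (entry node, so the boundary value {} is joined with the incoming edge(s)): IN[B0] = {} ⊔ OUT[B1] = {a@B0, e@B1}
Applying B0's transfer function to that IN value gives OUT[B0] (row B0 above).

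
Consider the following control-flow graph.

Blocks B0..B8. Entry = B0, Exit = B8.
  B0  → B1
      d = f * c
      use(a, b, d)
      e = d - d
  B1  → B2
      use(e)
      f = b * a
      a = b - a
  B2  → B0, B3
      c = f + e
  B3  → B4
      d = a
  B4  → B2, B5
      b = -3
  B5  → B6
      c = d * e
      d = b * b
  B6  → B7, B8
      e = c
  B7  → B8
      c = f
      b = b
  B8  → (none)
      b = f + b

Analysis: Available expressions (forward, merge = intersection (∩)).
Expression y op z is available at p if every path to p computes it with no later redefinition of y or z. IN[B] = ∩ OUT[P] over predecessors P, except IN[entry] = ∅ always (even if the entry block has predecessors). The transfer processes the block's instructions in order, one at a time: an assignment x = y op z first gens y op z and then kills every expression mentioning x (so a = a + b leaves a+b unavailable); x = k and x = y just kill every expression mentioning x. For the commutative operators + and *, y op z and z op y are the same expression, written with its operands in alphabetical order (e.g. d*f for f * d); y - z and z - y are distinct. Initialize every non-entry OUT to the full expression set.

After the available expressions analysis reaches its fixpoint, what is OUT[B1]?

Answer: {d-d}

Derivation:
Per-block solution:
  B0:  IN={}  OUT={c*f, d-d}
  B1:  IN={c*f, d-d}  OUT={d-d}
  B2:  IN={}  OUT={e+f}
  B3:  IN={e+f}  OUT={e+f}
  B4:  IN={e+f}  OUT={e+f}
  B5:  IN={e+f}  OUT={b*b, e+f}
  B6:  IN={b*b, e+f}  OUT={b*b}
  B7:  IN={b*b}  OUT={}
  B8:  IN={}  OUT={}

Merge at B1: IN[B1] = OUT[B0] = {c*f, d-d}
Applying B1's transfer function to that IN value gives OUT[B1] (row B1 above).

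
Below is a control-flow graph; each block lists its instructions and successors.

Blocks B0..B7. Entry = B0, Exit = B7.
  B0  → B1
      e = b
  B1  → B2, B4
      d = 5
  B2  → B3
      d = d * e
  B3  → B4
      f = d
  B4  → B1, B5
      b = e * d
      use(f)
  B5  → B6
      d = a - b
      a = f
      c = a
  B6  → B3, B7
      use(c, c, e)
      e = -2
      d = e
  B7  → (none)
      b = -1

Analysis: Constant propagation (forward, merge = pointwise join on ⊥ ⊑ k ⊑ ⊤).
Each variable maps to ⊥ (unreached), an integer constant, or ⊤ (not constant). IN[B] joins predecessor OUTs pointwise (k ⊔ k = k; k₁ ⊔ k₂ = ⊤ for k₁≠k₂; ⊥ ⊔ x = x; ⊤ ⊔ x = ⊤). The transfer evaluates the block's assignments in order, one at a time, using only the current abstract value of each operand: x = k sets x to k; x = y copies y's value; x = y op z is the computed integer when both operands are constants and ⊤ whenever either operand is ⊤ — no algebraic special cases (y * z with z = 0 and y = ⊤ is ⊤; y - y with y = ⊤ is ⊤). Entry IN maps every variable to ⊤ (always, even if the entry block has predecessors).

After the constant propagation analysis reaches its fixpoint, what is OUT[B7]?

Answer: {a: ⊤, b: -1, c: ⊤, d: -2, e: -2, f: ⊤}

Working:
Per-block solution:
  B0:  IN=(all ⊤)  OUT=(all ⊤)
  B1:  IN=(all ⊤)  OUT={d:5; rest ⊤}
  B2:  IN={d:5; rest ⊤}  OUT=(all ⊤)
  B3:  IN=(all ⊤)  OUT=(all ⊤)
  B4:  IN=(all ⊤)  OUT=(all ⊤)
  B5:  IN=(all ⊤)  OUT=(all ⊤)
  B6:  IN=(all ⊤)  OUT={d:-2, e:-2; rest ⊤}
  B7:  IN={d:-2, e:-2; rest ⊤}  OUT={b:-1, d:-2, e:-2; rest ⊤}

Merge at B7: IN[B7] = OUT[B6] = {a: ⊤, b: ⊤, c: ⊤, d: -2, e: -2, f: ⊤}
Applying B7's transfer function to that IN value gives OUT[B7] (row B7 above).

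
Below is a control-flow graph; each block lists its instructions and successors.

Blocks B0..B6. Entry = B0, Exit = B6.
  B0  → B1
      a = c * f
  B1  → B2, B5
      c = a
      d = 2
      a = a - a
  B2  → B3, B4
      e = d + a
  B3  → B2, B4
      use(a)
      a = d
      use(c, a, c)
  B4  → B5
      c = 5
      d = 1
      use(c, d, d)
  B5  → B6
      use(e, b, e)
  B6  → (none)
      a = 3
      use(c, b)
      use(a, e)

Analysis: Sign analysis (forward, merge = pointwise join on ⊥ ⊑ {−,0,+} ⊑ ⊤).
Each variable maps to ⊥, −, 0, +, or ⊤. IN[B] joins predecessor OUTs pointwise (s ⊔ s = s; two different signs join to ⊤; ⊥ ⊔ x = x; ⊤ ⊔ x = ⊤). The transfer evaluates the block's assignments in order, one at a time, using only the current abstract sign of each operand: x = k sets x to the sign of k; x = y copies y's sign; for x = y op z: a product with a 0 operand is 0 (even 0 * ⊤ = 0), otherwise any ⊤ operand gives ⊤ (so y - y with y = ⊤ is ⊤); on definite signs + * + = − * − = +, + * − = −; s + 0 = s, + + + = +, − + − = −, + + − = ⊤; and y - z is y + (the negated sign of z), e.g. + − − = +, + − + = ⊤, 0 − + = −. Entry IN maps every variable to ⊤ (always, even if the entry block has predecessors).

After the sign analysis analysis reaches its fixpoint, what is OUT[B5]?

Answer: {a: ⊤, b: ⊤, c: ⊤, d: +, e: ⊤, f: ⊤}

Derivation:
Converged values:
  B0: | IN=(all ⊤) | OUT=(all ⊤)
  B1: | IN=(all ⊤) | OUT={d:+; rest ⊤}
  B2: | IN={d:+; rest ⊤} | OUT={d:+; rest ⊤}
  B3: | IN={d:+; rest ⊤} | OUT={a:+, d:+; rest ⊤}
  B4: | IN={d:+; rest ⊤} | OUT={c:+, d:+; rest ⊤}
  B5: | IN={d:+; rest ⊤} | OUT={d:+; rest ⊤}
  B6: | IN={d:+; rest ⊤} | OUT={a:+, d:+; rest ⊤}

Merge at B5: IN[B5] = OUT[B1] ⊔ OUT[B4] = {a: ⊤, b: ⊤, c: ⊤, d: +, e: ⊤, f: ⊤}
Applying B5's transfer function to that IN value gives OUT[B5] (row B5 above).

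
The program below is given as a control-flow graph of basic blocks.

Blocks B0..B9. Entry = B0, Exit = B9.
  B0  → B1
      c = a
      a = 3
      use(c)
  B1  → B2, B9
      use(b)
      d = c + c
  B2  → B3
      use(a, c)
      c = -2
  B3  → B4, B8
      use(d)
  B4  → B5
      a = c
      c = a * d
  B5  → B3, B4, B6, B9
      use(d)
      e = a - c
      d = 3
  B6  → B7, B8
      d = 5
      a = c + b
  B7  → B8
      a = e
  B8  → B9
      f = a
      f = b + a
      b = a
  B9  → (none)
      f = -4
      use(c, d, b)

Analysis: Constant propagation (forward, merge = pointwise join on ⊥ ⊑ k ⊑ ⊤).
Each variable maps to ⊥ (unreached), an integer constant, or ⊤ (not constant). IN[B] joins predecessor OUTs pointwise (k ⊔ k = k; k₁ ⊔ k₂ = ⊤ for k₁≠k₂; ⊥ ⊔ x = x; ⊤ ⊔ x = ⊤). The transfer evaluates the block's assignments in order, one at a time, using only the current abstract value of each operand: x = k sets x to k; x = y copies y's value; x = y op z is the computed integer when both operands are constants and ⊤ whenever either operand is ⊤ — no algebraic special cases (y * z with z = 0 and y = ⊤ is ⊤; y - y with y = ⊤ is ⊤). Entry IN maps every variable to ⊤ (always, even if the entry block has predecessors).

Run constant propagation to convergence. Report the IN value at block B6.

Answer: {a: ⊤, b: ⊤, c: ⊤, d: 3, e: ⊤, f: ⊤}

Working:
Per-block solution:
  B0: | IN=(all ⊤) | OUT={a:3; rest ⊤}
  B1: | IN={a:3; rest ⊤} | OUT={a:3; rest ⊤}
  B2: | IN={a:3; rest ⊤} | OUT={a:3, c:-2; rest ⊤}
  B3: | IN=(all ⊤) | OUT=(all ⊤)
  B4: | IN=(all ⊤) | OUT=(all ⊤)
  B5: | IN=(all ⊤) | OUT={d:3; rest ⊤}
  B6: | IN={d:3; rest ⊤} | OUT={d:5; rest ⊤}
  B7: | IN={d:5; rest ⊤} | OUT={d:5; rest ⊤}
  B8: | IN=(all ⊤) | OUT=(all ⊤)
  B9: | IN=(all ⊤) | OUT={f:-4; rest ⊤}

Merge at B6: IN[B6] = OUT[B5] = {a: ⊤, b: ⊤, c: ⊤, d: 3, e: ⊤, f: ⊤}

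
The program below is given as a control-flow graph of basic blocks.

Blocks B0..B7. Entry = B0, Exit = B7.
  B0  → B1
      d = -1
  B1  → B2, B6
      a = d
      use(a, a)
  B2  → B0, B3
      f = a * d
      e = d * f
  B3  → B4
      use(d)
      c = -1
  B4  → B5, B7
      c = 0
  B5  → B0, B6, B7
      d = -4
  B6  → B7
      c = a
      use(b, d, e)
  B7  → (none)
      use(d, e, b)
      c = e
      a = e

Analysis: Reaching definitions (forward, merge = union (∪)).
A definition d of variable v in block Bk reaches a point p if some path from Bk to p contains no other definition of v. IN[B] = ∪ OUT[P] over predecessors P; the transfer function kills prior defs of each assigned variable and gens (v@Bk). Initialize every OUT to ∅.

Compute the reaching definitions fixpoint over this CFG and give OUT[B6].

Answer: {a@B1, c@B6, d@B0, d@B5, e@B2, f@B2}

Trace:
Per-block solution:
  B0:   IN={a@B1, c@B4, d@B0, d@B5, e@B2, f@B2}   OUT={a@B1, c@B4, d@B0, e@B2, f@B2}
  B1:   IN={a@B1, c@B4, d@B0, e@B2, f@B2}   OUT={a@B1, c@B4, d@B0, e@B2, f@B2}
  B2:   IN={a@B1, c@B4, d@B0, e@B2, f@B2}   OUT={a@B1, c@B4, d@B0, e@B2, f@B2}
  B3:   IN={a@B1, c@B4, d@B0, e@B2, f@B2}   OUT={a@B1, c@B3, d@B0, e@B2, f@B2}
  B4:   IN={a@B1, c@B3, d@B0, e@B2, f@B2}   OUT={a@B1, c@B4, d@B0, e@B2, f@B2}
  B5:   IN={a@B1, c@B4, d@B0, e@B2, f@B2}   OUT={a@B1, c@B4, d@B5, e@B2, f@B2}
  B6:   IN={a@B1, c@B4, d@B0, d@B5, e@B2, f@B2}   OUT={a@B1, c@B6, d@B0, d@B5, e@B2, f@B2}
  B7:   IN={a@B1, c@B4, c@B6, d@B0, d@B5, e@B2, f@B2}   OUT={a@B7, c@B7, d@B0, d@B5, e@B2, f@B2}

Merge at B6: IN[B6] = OUT[B1] ⊔ OUT[B5] = {a@B1, c@B4, d@B0, d@B5, e@B2, f@B2}
Applying B6's transfer function to that IN value gives OUT[B6] (row B6 above).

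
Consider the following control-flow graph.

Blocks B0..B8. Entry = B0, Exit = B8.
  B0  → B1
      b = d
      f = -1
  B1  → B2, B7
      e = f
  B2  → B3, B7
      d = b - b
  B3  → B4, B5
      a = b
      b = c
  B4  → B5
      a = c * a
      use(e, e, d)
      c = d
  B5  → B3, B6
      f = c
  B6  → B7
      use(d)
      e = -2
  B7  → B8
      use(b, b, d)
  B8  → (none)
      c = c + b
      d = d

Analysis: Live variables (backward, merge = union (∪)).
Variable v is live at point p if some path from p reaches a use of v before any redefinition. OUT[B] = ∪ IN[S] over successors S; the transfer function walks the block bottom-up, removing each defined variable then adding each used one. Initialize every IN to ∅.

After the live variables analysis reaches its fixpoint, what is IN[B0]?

Answer: {c, d}

Derivation:
Fixpoint table:
  B0:  IN={c, d}  OUT={b, c, d, f}
  B1:  IN={b, c, d, f}  OUT={b, c, d, e}
  B2:  IN={b, c, e}  OUT={b, c, d, e}
  B3:  IN={b, c, d, e}  OUT={a, b, c, d, e}
  B4:  IN={a, b, c, d, e}  OUT={b, c, d, e}
  B5:  IN={b, c, d, e}  OUT={b, c, d, e}
  B6:  IN={b, c, d}  OUT={b, c, d}
  B7:  IN={b, c, d}  OUT={b, c, d}
  B8:  IN={b, c, d}  OUT={}

Merge at B0: OUT[B0] = IN[B1] = {b, c, d, f}
Applying B0's transfer function to that OUT value gives IN[B0] (row B0 above).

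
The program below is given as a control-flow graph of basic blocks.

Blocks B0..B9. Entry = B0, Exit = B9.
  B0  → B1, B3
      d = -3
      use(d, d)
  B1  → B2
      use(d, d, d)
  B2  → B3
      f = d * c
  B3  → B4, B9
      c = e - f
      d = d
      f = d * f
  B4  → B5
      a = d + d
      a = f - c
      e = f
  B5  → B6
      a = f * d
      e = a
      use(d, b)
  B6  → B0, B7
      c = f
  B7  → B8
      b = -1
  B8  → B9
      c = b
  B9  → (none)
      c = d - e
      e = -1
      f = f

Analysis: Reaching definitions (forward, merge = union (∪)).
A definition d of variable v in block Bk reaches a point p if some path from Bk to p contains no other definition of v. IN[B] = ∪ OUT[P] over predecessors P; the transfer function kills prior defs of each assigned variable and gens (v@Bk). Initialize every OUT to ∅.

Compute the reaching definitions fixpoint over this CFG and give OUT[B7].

Per-block solution:
  B0:   IN={a@B5, c@B6, d@B3, e@B5, f@B3}   OUT={a@B5, c@B6, d@B0, e@B5, f@B3}
  B1:   IN={a@B5, c@B6, d@B0, e@B5, f@B3}   OUT={a@B5, c@B6, d@B0, e@B5, f@B3}
  B2:   IN={a@B5, c@B6, d@B0, e@B5, f@B3}   OUT={a@B5, c@B6, d@B0, e@B5, f@B2}
  B3:   IN={a@B5, c@B6, d@B0, e@B5, f@B2, f@B3}   OUT={a@B5, c@B3, d@B3, e@B5, f@B3}
  B4:   IN={a@B5, c@B3, d@B3, e@B5, f@B3}   OUT={a@B4, c@B3, d@B3, e@B4, f@B3}
  B5:   IN={a@B4, c@B3, d@B3, e@B4, f@B3}   OUT={a@B5, c@B3, d@B3, e@B5, f@B3}
  B6:   IN={a@B5, c@B3, d@B3, e@B5, f@B3}   OUT={a@B5, c@B6, d@B3, e@B5, f@B3}
  B7:   IN={a@B5, c@B6, d@B3, e@B5, f@B3}   OUT={a@B5, b@B7, c@B6, d@B3, e@B5, f@B3}
  B8:   IN={a@B5, b@B7, c@B6, d@B3, e@B5, f@B3}   OUT={a@B5, b@B7, c@B8, d@B3, e@B5, f@B3}
  B9:   IN={a@B5, b@B7, c@B3, c@B8, d@B3, e@B5, f@B3}   OUT={a@B5, b@B7, c@B9, d@B3, e@B9, f@B9}

Merge at B7: IN[B7] = OUT[B6] = {a@B5, c@B6, d@B3, e@B5, f@B3}
Applying B7's transfer function to that IN value gives OUT[B7] (row B7 above).

Answer: {a@B5, b@B7, c@B6, d@B3, e@B5, f@B3}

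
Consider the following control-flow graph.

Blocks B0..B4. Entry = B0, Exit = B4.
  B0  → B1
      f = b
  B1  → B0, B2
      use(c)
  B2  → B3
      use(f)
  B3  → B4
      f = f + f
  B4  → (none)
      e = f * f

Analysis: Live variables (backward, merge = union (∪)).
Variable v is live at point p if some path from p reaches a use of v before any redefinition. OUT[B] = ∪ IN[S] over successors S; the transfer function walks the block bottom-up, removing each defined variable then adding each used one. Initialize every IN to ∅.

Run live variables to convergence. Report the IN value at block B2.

Answer: {f}

Trace:
Converged values:
  B0:   IN={b, c}   OUT={b, c, f}
  B1:   IN={b, c, f}   OUT={b, c, f}
  B2:   IN={f}   OUT={f}
  B3:   IN={f}   OUT={f}
  B4:   IN={f}   OUT={}

Merge at B2: OUT[B2] = IN[B3] = {f}
Applying B2's transfer function to that OUT value gives IN[B2] (row B2 above).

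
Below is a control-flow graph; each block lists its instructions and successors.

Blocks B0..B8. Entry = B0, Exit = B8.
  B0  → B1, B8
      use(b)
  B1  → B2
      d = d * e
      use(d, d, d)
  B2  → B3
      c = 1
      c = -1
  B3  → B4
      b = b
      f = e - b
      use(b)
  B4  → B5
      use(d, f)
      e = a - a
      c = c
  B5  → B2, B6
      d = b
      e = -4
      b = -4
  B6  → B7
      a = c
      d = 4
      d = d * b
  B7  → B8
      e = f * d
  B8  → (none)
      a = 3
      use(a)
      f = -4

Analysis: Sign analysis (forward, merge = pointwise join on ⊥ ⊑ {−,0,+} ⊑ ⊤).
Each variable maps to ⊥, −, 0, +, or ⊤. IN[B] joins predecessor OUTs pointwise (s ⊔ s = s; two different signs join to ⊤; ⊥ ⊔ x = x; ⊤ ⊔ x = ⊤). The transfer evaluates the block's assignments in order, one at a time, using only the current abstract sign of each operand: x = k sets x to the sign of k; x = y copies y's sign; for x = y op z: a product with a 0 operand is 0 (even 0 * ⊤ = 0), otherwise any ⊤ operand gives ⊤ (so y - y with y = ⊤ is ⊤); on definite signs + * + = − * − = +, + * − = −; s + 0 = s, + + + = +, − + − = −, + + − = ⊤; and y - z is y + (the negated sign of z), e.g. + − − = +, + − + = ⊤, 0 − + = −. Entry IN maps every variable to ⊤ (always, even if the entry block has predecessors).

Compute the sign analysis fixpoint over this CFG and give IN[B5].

Answer: {a: ⊤, b: ⊤, c: -, d: ⊤, e: ⊤, f: ⊤}

Working:
Converged values:
  B0:  IN=(all ⊤)  OUT=(all ⊤)
  B1:  IN=(all ⊤)  OUT=(all ⊤)
  B2:  IN=(all ⊤)  OUT={c:-; rest ⊤}
  B3:  IN={c:-; rest ⊤}  OUT={c:-; rest ⊤}
  B4:  IN={c:-; rest ⊤}  OUT={c:-; rest ⊤}
  B5:  IN={c:-; rest ⊤}  OUT={b:-, c:-, e:-; rest ⊤}
  B6:  IN={b:-, c:-, e:-; rest ⊤}  OUT={a:-, b:-, c:-, d:-, e:-; rest ⊤}
  B7:  IN={a:-, b:-, c:-, d:-, e:-; rest ⊤}  OUT={a:-, b:-, c:-, d:-; rest ⊤}
  B8:  IN=(all ⊤)  OUT={a:+, f:-; rest ⊤}

Merge at B5: IN[B5] = OUT[B4] = {a: ⊤, b: ⊤, c: -, d: ⊤, e: ⊤, f: ⊤}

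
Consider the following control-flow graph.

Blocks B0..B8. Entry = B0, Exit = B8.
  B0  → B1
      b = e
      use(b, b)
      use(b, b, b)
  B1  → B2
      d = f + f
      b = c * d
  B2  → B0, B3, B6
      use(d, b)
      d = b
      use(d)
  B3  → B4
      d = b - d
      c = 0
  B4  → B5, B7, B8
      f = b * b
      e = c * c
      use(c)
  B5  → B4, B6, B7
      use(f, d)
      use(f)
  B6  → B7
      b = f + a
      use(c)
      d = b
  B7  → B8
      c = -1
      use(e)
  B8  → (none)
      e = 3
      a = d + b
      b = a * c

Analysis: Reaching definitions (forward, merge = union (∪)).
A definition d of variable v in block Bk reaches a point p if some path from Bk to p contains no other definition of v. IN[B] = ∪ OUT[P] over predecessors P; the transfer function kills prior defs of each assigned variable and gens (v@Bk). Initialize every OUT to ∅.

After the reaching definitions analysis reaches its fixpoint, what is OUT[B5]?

Answer: {b@B1, c@B3, d@B3, e@B4, f@B4}

Working:
Per-block solution:
  B0:  IN={b@B1, d@B2}  OUT={b@B0, d@B2}
  B1:  IN={b@B0, d@B2}  OUT={b@B1, d@B1}
  B2:  IN={b@B1, d@B1}  OUT={b@B1, d@B2}
  B3:  IN={b@B1, d@B2}  OUT={b@B1, c@B3, d@B3}
  B4:  IN={b@B1, c@B3, d@B3, e@B4, f@B4}  OUT={b@B1, c@B3, d@B3, e@B4, f@B4}
  B5:  IN={b@B1, c@B3, d@B3, e@B4, f@B4}  OUT={b@B1, c@B3, d@B3, e@B4, f@B4}
  B6:  IN={b@B1, c@B3, d@B2, d@B3, e@B4, f@B4}  OUT={b@B6, c@B3, d@B6, e@B4, f@B4}
  B7:  IN={b@B1, b@B6, c@B3, d@B3, d@B6, e@B4, f@B4}  OUT={b@B1, b@B6, c@B7, d@B3, d@B6, e@B4, f@B4}
  B8:  IN={b@B1, b@B6, c@B3, c@B7, d@B3, d@B6, e@B4, f@B4}  OUT={a@B8, b@B8, c@B3, c@B7, d@B3, d@B6, e@B8, f@B4}

Merge at B5: IN[B5] = OUT[B4] = {b@B1, c@B3, d@B3, e@B4, f@B4}
Applying B5's transfer function to that IN value gives OUT[B5] (row B5 above).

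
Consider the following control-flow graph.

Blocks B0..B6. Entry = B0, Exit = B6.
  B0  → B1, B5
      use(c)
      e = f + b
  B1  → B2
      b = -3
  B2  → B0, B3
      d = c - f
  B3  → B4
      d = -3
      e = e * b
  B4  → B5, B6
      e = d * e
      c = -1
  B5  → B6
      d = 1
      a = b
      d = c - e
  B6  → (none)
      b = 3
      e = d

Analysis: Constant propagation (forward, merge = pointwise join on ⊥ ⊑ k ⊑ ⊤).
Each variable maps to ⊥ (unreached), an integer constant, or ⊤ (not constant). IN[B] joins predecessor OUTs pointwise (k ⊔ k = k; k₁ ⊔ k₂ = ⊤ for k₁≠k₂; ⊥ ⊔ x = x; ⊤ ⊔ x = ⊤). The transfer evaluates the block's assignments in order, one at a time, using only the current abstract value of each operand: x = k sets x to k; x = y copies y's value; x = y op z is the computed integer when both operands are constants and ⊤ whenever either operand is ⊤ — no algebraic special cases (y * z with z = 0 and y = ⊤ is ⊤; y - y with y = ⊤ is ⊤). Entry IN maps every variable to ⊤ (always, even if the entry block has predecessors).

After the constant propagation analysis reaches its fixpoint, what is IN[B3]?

Answer: {a: ⊤, b: -3, c: ⊤, d: ⊤, e: ⊤, f: ⊤}

Derivation:
Fixpoint table:
  B0:  IN=(all ⊤)  OUT=(all ⊤)
  B1:  IN=(all ⊤)  OUT={b:-3; rest ⊤}
  B2:  IN={b:-3; rest ⊤}  OUT={b:-3; rest ⊤}
  B3:  IN={b:-3; rest ⊤}  OUT={b:-3, d:-3; rest ⊤}
  B4:  IN={b:-3, d:-3; rest ⊤}  OUT={b:-3, c:-1, d:-3; rest ⊤}
  B5:  IN=(all ⊤)  OUT=(all ⊤)
  B6:  IN=(all ⊤)  OUT={b:3; rest ⊤}

Merge at B3: IN[B3] = OUT[B2] = {a: ⊤, b: -3, c: ⊤, d: ⊤, e: ⊤, f: ⊤}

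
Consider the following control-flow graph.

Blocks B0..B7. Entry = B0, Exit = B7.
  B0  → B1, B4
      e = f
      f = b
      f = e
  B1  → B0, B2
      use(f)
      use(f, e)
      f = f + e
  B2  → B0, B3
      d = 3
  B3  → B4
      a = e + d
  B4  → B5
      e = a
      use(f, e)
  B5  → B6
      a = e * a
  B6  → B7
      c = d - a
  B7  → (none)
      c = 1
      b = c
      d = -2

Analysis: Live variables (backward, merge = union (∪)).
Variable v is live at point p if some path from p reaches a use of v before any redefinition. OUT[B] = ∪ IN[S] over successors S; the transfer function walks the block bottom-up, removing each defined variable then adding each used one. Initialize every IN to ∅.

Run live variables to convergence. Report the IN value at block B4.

Answer: {a, d, f}

Derivation:
Converged values:
  B0:   IN={a, b, d, f}   OUT={a, b, d, e, f}
  B1:   IN={a, b, d, e, f}   OUT={a, b, d, e, f}
  B2:   IN={a, b, e, f}   OUT={a, b, d, e, f}
  B3:   IN={d, e, f}   OUT={a, d, f}
  B4:   IN={a, d, f}   OUT={a, d, e}
  B5:   IN={a, d, e}   OUT={a, d}
  B6:   IN={a, d}   OUT={}
  B7:   IN={}   OUT={}

Merge at B4: OUT[B4] = IN[B5] = {a, d, e}
Applying B4's transfer function to that OUT value gives IN[B4] (row B4 above).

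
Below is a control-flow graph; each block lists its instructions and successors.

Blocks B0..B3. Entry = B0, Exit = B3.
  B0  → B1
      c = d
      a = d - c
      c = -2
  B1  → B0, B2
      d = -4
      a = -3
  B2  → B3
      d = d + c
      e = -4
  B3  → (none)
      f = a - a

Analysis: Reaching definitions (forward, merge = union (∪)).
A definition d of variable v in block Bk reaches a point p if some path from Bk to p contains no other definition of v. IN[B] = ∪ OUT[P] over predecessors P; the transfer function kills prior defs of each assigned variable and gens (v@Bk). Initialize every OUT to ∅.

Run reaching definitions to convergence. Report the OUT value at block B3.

Per-block solution:
  B0: | IN={a@B1, c@B0, d@B1} | OUT={a@B0, c@B0, d@B1}
  B1: | IN={a@B0, c@B0, d@B1} | OUT={a@B1, c@B0, d@B1}
  B2: | IN={a@B1, c@B0, d@B1} | OUT={a@B1, c@B0, d@B2, e@B2}
  B3: | IN={a@B1, c@B0, d@B2, e@B2} | OUT={a@B1, c@B0, d@B2, e@B2, f@B3}

Merge at B3: IN[B3] = OUT[B2] = {a@B1, c@B0, d@B2, e@B2}
Applying B3's transfer function to that IN value gives OUT[B3] (row B3 above).

Answer: {a@B1, c@B0, d@B2, e@B2, f@B3}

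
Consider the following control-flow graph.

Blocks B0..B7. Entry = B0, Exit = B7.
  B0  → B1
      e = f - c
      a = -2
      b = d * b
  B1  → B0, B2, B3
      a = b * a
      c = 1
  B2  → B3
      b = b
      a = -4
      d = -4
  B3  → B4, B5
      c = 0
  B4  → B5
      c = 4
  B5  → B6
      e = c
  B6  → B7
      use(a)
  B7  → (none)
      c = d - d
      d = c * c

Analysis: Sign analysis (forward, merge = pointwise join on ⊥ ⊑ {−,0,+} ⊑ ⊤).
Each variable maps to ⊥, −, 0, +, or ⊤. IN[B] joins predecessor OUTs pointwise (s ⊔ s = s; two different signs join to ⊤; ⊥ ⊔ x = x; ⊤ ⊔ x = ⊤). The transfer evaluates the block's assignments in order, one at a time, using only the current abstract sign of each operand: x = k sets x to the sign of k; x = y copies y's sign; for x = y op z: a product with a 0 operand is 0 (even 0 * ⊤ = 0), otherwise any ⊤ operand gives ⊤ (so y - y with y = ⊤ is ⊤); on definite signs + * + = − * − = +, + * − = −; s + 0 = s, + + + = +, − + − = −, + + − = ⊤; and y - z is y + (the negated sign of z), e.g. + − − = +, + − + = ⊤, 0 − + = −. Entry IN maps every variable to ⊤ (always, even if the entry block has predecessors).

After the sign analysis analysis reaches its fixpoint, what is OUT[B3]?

Per-block solution:
  B0:  IN=(all ⊤)  OUT={a:-; rest ⊤}
  B1:  IN={a:-; rest ⊤}  OUT={c:+; rest ⊤}
  B2:  IN={c:+; rest ⊤}  OUT={a:-, c:+, d:-; rest ⊤}
  B3:  IN={c:+; rest ⊤}  OUT={c:0; rest ⊤}
  B4:  IN={c:0; rest ⊤}  OUT={c:+; rest ⊤}
  B5:  IN=(all ⊤)  OUT=(all ⊤)
  B6:  IN=(all ⊤)  OUT=(all ⊤)
  B7:  IN=(all ⊤)  OUT=(all ⊤)

Merge at B3: IN[B3] = OUT[B1] ⊔ OUT[B2] = {a: ⊤, b: ⊤, c: +, d: ⊤, e: ⊤, f: ⊤}
Applying B3's transfer function to that IN value gives OUT[B3] (row B3 above).

Answer: {a: ⊤, b: ⊤, c: 0, d: ⊤, e: ⊤, f: ⊤}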